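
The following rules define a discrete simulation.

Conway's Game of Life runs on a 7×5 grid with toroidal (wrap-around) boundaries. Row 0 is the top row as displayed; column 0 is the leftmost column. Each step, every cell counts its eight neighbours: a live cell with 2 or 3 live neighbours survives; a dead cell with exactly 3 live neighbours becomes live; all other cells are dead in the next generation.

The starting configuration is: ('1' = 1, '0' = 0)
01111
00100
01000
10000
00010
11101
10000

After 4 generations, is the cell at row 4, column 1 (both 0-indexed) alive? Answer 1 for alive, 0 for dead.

k=0  01111
00100
01000
10000
00010
11101
10000
k=1  11111
10000
01000
00000
00110
11111
00000
k=2  11111
00010
00000
00100
10000
11001
00000
k=3  11111
11010
00000
00000
10001
11001
00000
k=4  00010
00010
00000
00000
01001
01001
00000

1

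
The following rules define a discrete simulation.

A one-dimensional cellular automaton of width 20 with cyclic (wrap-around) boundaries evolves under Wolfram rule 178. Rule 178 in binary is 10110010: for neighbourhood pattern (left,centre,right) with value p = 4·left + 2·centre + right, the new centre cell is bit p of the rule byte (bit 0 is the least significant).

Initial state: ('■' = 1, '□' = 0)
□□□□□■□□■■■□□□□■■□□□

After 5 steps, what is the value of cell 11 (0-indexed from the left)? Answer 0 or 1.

[0] □□□□□■□□■■■□□□□■■□□□
[1] □□□□■□■■□■□■□□■□□■□□
[2] □□□■□■□□■□■□■■□■■□■□
[3] □□■□■□■■□■□■□□■□□■□■
[4] ■■□■□■□□■□■□■■□■■□■□
[5] □□■□■□■■□■□■□□■□□■□■

1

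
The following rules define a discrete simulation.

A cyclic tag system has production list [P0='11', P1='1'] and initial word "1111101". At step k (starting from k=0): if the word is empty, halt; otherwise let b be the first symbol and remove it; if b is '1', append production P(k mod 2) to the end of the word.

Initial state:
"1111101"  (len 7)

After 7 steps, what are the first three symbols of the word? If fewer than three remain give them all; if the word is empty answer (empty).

k=0  "1111101"  (len 7)
k=1  "11110111"  (len 8)
k=2  "11101111"  (len 8)
k=3  "110111111"  (len 9)
k=4  "101111111"  (len 9)
k=5  "0111111111"  (len 10)
k=6  "111111111"  (len 9)
k=7  "1111111111"  (len 10)

111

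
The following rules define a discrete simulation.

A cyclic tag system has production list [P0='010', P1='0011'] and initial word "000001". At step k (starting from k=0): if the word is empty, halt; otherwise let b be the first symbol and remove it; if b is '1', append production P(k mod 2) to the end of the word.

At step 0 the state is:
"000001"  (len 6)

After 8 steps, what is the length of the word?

t=0: "000001"  (len 6)
t=1: "00001"  (len 5)
t=2: "0001"  (len 4)
t=3: "001"  (len 3)
t=4: "01"  (len 2)
t=5: "1"  (len 1)
t=6: "0011"  (len 4)
t=7: "011"  (len 3)
t=8: "11"  (len 2)

2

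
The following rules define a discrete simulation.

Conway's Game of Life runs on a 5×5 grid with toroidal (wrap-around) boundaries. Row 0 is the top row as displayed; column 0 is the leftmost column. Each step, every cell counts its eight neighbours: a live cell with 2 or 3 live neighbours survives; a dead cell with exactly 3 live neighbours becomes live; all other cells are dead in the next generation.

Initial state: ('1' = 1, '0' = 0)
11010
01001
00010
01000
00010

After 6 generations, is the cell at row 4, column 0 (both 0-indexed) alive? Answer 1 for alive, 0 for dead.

0

t=0: 11010
01001
00010
01000
00010
t=1: 11010
01011
10100
00100
11001
t=2: 00010
00010
10101
00111
00011
t=3: 00110
00110
11100
01100
00000
t=4: 00110
00001
10000
10100
01010
t=5: 00111
00011
11001
10101
01011
t=6: 00000
01000
01100
00100
01000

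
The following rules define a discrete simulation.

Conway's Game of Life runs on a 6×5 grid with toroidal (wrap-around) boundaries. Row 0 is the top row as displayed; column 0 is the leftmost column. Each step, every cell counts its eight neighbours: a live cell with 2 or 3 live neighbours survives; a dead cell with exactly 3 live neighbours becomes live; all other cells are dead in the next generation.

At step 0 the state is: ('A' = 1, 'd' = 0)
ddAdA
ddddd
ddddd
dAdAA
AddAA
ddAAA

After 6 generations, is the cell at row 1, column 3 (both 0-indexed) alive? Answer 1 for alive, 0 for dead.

step 0: ddAdA
ddddd
ddddd
dAdAA
AddAA
ddAAA
step 1: ddAdA
ddddd
ddddd
ddAAd
dAddd
dAAdd
step 2: dAAAd
ddddd
ddddd
ddAdd
dAdAd
AAAAd
step 3: AddAA
ddAdd
ddddd
ddAdd
AddAA
Adddd
step 4: AAdAA
dddAA
ddddd
dddAA
AAdAA
dAddd
step 5: dAdAd
ddAAd
ddddd
ddAAd
dAdAd
ddddd
step 6: dddAd
ddAAd
ddddd
ddAAd
dddAd
ddddd

1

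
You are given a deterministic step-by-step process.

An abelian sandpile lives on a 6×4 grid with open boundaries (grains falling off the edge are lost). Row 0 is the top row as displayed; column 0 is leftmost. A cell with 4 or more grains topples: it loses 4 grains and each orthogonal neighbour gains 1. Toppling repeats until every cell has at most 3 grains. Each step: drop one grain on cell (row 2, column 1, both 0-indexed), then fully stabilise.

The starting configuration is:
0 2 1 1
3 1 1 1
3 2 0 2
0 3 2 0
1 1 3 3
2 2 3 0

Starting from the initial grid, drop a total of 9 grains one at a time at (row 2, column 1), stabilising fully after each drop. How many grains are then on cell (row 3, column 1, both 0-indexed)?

2

k=0  0 2 1 1
3 1 1 1
3 2 0 2
0 3 2 0
1 1 3 3
2 2 3 0
k=1  0 2 1 1
3 1 1 1
3 3 0 2
0 3 2 0
1 1 3 3
2 2 3 0
k=2  1 2 1 1
0 3 1 1
1 2 1 2
2 0 3 0
1 2 3 3
2 2 3 0
k=3  1 2 1 1
0 3 1 1
1 3 1 2
2 0 3 0
1 2 3 3
2 2 3 0
k=4  1 3 1 1
1 0 2 1
2 1 2 2
2 1 3 0
1 2 3 3
2 2 3 0
k=5  1 3 1 1
1 0 2 1
2 2 2 2
2 1 3 0
1 2 3 3
2 2 3 0
k=6  1 3 1 1
1 0 2 1
2 3 2 2
2 1 3 0
1 2 3 3
2 2 3 0
k=7  1 3 1 1
1 1 2 1
3 0 3 2
2 2 3 0
1 2 3 3
2 2 3 0
k=8  1 3 1 1
1 1 2 1
3 1 3 2
2 2 3 0
1 2 3 3
2 2 3 0
k=9  1 3 1 1
1 1 2 1
3 2 3 2
2 2 3 0
1 2 3 3
2 2 3 0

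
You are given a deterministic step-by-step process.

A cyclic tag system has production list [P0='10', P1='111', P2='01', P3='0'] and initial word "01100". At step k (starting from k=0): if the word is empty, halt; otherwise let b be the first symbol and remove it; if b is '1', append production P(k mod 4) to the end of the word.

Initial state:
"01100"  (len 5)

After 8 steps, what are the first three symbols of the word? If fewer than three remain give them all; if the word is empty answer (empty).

011

gen 0: "01100"  (len 5)
gen 1: "1100"  (len 4)
gen 2: "100111"  (len 6)
gen 3: "0011101"  (len 7)
gen 4: "011101"  (len 6)
gen 5: "11101"  (len 5)
gen 6: "1101111"  (len 7)
gen 7: "10111101"  (len 8)
gen 8: "01111010"  (len 8)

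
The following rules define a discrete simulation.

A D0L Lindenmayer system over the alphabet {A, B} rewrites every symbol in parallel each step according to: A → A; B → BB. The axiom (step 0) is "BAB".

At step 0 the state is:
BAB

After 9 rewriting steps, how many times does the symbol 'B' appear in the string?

1024

gen 0: BAB
gen 1: BBABB
gen 2: BBBBABBBB
gen 3: BBBBBBBBABBBBBBBB
gen 4: BBBBBBBBBBBBBBBBABBBBBBBBBBBBBBBB
gen 5: BBBBBBBBBBBBBBBBBBBBBBBBBBBBBBBBABBBBBBBBBBBBBBBBBBBBBBBBBBBBBBBB
gen 6: BBBBBBBBBBBBBBBBBBBBBBBBBBBBBBBBBBBBBBBBBBBBBBBBBBBBBBBBBB…BBBBBBBBBBBBBBBBBBBBBBBBBBBBBBBBBBBBBBBBBBBBBBBBBBBBBBBBBB  (len 129)
gen 7: BBBBBBBBBBBBBBBBBBBBBBBBBBBBBBBBBBBBBBBBBBBBBBBBBBBBBBBBBB…BBBBBBBBBBBBBBBBBBBBBBBBBBBBBBBBBBBBBBBBBBBBBBBBBBBBBBBBBB  (len 257)
gen 8: BBBBBBBBBBBBBBBBBBBBBBBBBBBBBBBBBBBBBBBBBBBBBBBBBBBBBBBBBB…BBBBBBBBBBBBBBBBBBBBBBBBBBBBBBBBBBBBBBBBBBBBBBBBBBBBBBBBBB  (len 513)
gen 9: BBBBBBBBBBBBBBBBBBBBBBBBBBBBBBBBBBBBBBBBBBBBBBBBBBBBBBBBBB…BBBBBBBBBBBBBBBBBBBBBBBBBBBBBBBBBBBBBBBBBBBBBBBBBBBBBBBBBB  (len 1025)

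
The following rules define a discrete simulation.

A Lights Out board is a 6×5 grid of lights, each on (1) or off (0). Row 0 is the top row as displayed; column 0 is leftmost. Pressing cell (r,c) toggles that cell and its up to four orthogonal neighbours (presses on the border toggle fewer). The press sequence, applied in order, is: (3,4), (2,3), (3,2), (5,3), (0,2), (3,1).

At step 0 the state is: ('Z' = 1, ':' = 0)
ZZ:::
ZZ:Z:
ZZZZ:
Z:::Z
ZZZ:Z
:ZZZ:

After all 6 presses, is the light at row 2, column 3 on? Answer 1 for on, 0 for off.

gen 0: ZZ:::
ZZ:Z:
ZZZZ:
Z:::Z
ZZZ:Z
:ZZZ:
gen 1: ZZ:::
ZZ:Z:
ZZZZZ
Z::Z:
ZZZ::
:ZZZ:
gen 2: ZZ:::
ZZ:::
ZZ:::
Z::::
ZZZ::
:ZZZ:
gen 3: ZZ:::
ZZ:::
ZZZ::
ZZZZ:
ZZ:::
:ZZZ:
gen 4: ZZ:::
ZZ:::
ZZZ::
ZZZZ:
ZZ:Z:
:Z::Z
gen 5: Z:ZZ:
ZZZ::
ZZZ::
ZZZZ:
ZZ:Z:
:Z::Z
gen 6: Z:ZZ:
ZZZ::
Z:Z::
:::Z:
Z::Z:
:Z::Z

0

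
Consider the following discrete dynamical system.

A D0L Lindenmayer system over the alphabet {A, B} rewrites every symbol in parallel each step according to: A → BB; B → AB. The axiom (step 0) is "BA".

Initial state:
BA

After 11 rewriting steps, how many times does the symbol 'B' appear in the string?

2731

step 0: BA
step 1: ABBB
step 2: BBABABAB
step 3: ABABBBABBBABBBAB
step 4: BBABBBABABABBBABABABBBABABABBBAB
step 5: ABABBBABABABBBABBBABBBABABABBBABBBABBBABABABBBABBBABBBABABABBBAB
step 6: BBABBBABABABBBABBBABBBABABABBBABABABBBABABABBBABBBABBBABAB…ABABABBBABBBABBBABABABBBABABABBBABABABBBABBBABBBABABABBBAB  (len 128)
step 7: ABABBBABABABBBABBBABBBABABABBBABABABBBABABABBBABBBABBBABAB…ABABABBBABBBABBBABABABBBABABABBBABABABBBABBBABBBABABABBBAB  (len 256)
step 8: BBABBBABABABBBABBBABBBABABABBBABABABBBABABABBBABBBABBBABAB…ABABABBBABBBABBBABABABBBABABABBBABABABBBABBBABBBABABABBBAB  (len 512)
step 9: ABABBBABABABBBABBBABBBABABABBBABABABBBABABABBBABBBABBBABAB…ABABABBBABBBABBBABABABBBABABABBBABABABBBABBBABBBABABABBBAB  (len 1024)
step 10: BBABBBABABABBBABBBABBBABABABBBABABABBBABABABBBABBBABBBABAB…ABABABBBABBBABBBABABABBBABABABBBABABABBBABBBABBBABABABBBAB  (len 2048)
step 11: ABABBBABABABBBABBBABBBABABABBBABABABBBABABABBBABBBABBBABAB…ABABABBBABBBABBBABABABBBABABABBBABABABBBABBBABBBABABABBBAB  (len 4096)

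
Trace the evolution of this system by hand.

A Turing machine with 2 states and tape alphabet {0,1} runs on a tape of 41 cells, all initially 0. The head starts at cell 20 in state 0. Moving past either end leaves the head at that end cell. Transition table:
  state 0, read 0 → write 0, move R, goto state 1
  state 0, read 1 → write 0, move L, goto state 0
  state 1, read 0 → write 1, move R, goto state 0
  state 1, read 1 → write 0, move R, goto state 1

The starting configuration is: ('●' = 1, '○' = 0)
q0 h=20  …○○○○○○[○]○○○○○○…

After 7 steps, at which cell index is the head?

27

0) q0 h=20  …○○○○○○[○]○○○○○○…
1) q1 h=21  …○○○○○○[○]○○○○○○…
2) q0 h=22  …○○○○○●[○]○○○○○○…
3) q1 h=23  …○○○○●○[○]○○○○○○…
4) q0 h=24  …○○○●○●[○]○○○○○○…
5) q1 h=25  …○○●○●○[○]○○○○○○…
6) q0 h=26  …○●○●○●[○]○○○○○○…
7) q1 h=27  …●○●○●○[○]○○○○○○…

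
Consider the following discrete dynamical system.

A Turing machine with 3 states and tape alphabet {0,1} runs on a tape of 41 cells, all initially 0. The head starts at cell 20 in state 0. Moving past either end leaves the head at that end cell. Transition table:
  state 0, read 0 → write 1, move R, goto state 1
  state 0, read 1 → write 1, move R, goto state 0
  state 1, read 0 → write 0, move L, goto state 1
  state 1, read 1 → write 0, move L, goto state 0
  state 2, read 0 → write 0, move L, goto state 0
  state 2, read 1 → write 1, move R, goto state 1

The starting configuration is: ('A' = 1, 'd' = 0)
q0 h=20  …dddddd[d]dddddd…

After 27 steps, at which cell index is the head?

gen 0: q0 h=20  …dddddd[d]dddddd…
gen 1: q1 h=21  …dddddA[d]dddddd…
gen 2: q1 h=20  …dddddd[A]dddddd…
gen 3: q0 h=19  …dddddd[d]dddddd…
gen 4: q1 h=20  …dddddA[d]dddddd…
gen 5: q1 h=19  …dddddd[A]dddddd…
gen 6: q0 h=18  …dddddd[d]dddddd…
gen 7: q1 h=19  …dddddA[d]dddddd…
gen 8: q1 h=18  …dddddd[A]dddddd…
gen 9: q0 h=17  …dddddd[d]dddddd…
gen 10: q1 h=18  …dddddA[d]dddddd…
gen 11: q1 h=17  …dddddd[A]dddddd…
gen 12: q0 h=16  …dddddd[d]dddddd…
gen 13: q1 h=17  …dddddA[d]dddddd…
gen 14: q1 h=16  …dddddd[A]dddddd…
gen 15: q0 h=15  …dddddd[d]dddddd…
gen 16: q1 h=16  …dddddA[d]dddddd…
gen 17: q1 h=15  …dddddd[A]dddddd…
gen 18: q0 h=14  …dddddd[d]dddddd…
gen 19: q1 h=15  …dddddA[d]dddddd…
gen 20: q1 h=14  …dddddd[A]dddddd…
gen 21: q0 h=13  …dddddd[d]dddddd…
gen 22: q1 h=14  …dddddA[d]dddddd…
gen 23: q1 h=13  …dddddd[A]dddddd…
gen 24: q0 h=12  …dddddd[d]dddddd…
gen 25: q1 h=13  …dddddA[d]dddddd…
gen 26: q1 h=12  …dddddd[A]dddddd…
gen 27: q0 h=11  …dddddd[d]dddddd…

11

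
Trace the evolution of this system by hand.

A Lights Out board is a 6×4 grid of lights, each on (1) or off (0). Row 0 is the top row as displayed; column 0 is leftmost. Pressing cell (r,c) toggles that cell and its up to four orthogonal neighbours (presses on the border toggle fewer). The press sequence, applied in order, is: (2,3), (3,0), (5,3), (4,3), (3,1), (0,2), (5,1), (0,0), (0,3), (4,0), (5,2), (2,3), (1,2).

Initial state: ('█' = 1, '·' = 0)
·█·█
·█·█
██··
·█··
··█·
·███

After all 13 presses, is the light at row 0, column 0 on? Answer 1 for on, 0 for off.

[0] ·█·█
·█·█
██··
·█··
··█·
·███
[1] ·█·█
·█··
████
·█·█
··█·
·███
[2] ·█·█
·█··
·███
█··█
█·█·
·███
[3] ·█·█
·█··
·███
█··█
█·██
·█··
[4] ·█·█
·█··
·███
█···
█···
·█·█
[5] ·█·█
·█··
··██
·██·
██··
·█·█
[6] ··█·
·██·
··██
·██·
██··
·█·█
[7] ··█·
·██·
··██
·██·
█···
█·██
[8] ███·
███·
··██
·██·
█···
█·██
[9] ██·█
████
··██
·██·
█···
█·██
[10] ██·█
████
··██
███·
·█··
··██
[11] ██·█
████
··██
███·
·██·
·█··
[12] ██·█
███·
····
████
·██·
·█··
[13] ████
█··█
··█·
████
·██·
·█··

1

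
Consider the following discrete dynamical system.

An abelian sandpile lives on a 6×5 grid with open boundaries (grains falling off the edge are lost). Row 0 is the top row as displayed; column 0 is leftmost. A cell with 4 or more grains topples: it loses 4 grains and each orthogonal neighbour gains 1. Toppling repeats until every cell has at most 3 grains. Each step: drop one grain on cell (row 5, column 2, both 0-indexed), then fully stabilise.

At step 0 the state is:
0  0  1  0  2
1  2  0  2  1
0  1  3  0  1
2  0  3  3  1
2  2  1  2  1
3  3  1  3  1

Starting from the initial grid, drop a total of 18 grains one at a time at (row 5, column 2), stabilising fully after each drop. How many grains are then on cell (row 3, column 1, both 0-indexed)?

step 0: 0  0  1  0  2
1  2  0  2  1
0  1  3  0  1
2  0  3  3  1
2  2  1  2  1
3  3  1  3  1
step 1: 0  0  1  0  2
1  2  0  2  1
0  1  3  0  1
2  0  3  3  1
2  2  1  2  1
3  3  2  3  1
step 2: 0  0  1  0  2
1  2  0  2  1
0  1  3  0  1
2  0  3  3  1
2  2  1  2  1
3  3  3  3  1
step 3: 0  0  1  0  2
1  2  0  2  1
0  1  3  0  1
2  0  3  3  1
3  3  2  3  1
0  1  2  0  2
step 4: 0  0  1  0  2
1  2  0  2  1
0  1  3  0  1
2  0  3  3  1
3  3  2  3  1
0  1  3  0  2
step 5: 0  0  1  0  2
1  2  0  2  1
0  1  3  0  1
2  0  3  3  1
3  3  3  3  1
0  2  0  1  2
step 6: 0  0  1  0  2
1  2  0  2  1
0  1  3  0  1
2  0  3  3  1
3  3  3  3  1
0  2  1  1  2
step 7: 0  0  1  0  2
1  2  0  2  1
0  1  3  0  1
2  0  3  3  1
3  3  3  3  1
0  2  2  1  2
step 8: 0  0  1  0  2
1  2  0  2  1
0  1  3  0  1
2  0  3  3  1
3  3  3  3  1
0  2  3  1  2
step 9: 0  0  1  0  2
1  2  1  2  1
0  2  0  2  1
3  2  2  1  2
0  2  3  1  2
2  0  2  3  2
step 10: 0  0  1  0  2
1  2  1  2  1
0  2  0  2  1
3  2  2  1  2
0  2  3  1  2
2  0  3  3  2
step 11: 0  0  1  0  2
1  2  1  2  1
0  2  0  2  1
3  2  3  1  2
0  3  0  3  2
2  1  2  0  3
step 12: 0  0  1  0  2
1  2  1  2  1
0  2  0  2  1
3  2  3  1  2
0  3  0  3  2
2  1  3  0  3
step 13: 0  0  1  0  2
1  2  1  2  1
0  2  0  2  1
3  2  3  1  2
0  3  1  3  2
2  2  0  1  3
step 14: 0  0  1  0  2
1  2  1  2  1
0  2  0  2  1
3  2  3  1  2
0  3  1  3  2
2  2  1  1  3
step 15: 0  0  1  0  2
1  2  1  2  1
0  2  0  2  1
3  2  3  1  2
0  3  1  3  2
2  2  2  1  3
step 16: 0  0  1  0  2
1  2  1  2  1
0  2  0  2  1
3  2  3  1  2
0  3  1  3  2
2  2  3  1  3
step 17: 0  0  1  0  2
1  2  1  2  1
0  2  0  2  1
3  2  3  1  2
0  3  2  3  2
2  3  0  2  3
step 18: 0  0  1  0  2
1  2  1  2  1
0  2  0  2  1
3  2  3  1  2
0  3  2  3  2
2  3  1  2  3

2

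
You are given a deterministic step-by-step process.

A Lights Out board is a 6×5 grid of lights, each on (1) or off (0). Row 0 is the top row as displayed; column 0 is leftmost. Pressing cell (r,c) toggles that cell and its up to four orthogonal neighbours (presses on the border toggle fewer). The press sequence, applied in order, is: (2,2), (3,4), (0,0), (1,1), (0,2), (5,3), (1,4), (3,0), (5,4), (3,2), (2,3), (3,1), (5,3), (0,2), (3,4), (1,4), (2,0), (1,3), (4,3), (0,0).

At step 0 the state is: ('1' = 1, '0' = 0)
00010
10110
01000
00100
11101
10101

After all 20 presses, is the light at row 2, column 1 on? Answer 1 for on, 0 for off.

1

[0] 00010
10110
01000
00100
11101
10101
[1] 00010
10010
00110
00000
11101
10101
[2] 00010
10010
00111
00011
11100
10101
[3] 11010
00010
00111
00011
11100
10101
[4] 10010
11110
01111
00011
11100
10101
[5] 11100
11010
01111
00011
11100
10101
[6] 11100
11010
01111
00011
11110
10010
[7] 11101
11001
01110
00011
11110
10010
[8] 11101
11001
11110
11011
01110
10010
[9] 11101
11001
11110
11011
01111
10001
[10] 11101
11001
11010
10101
01011
10001
[11] 11101
11011
11101
10111
01011
10001
[12] 11101
11011
10101
01011
00011
10001
[13] 11101
11011
10101
01011
00001
10110
[14] 10011
11111
10101
01011
00001
10110
[15] 10011
11111
10100
01000
00000
10110
[16] 10010
11100
10101
01000
00000
10110
[17] 10010
01100
01101
11000
00000
10110
[18] 10000
01011
01111
11000
00000
10110
[19] 10000
01011
01111
11010
00111
10100
[20] 01000
11011
01111
11010
00111
10100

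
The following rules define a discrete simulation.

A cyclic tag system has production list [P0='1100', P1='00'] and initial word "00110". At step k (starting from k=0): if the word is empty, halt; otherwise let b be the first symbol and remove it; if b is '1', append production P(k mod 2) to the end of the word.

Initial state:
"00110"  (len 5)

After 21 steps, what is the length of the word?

t=0: "00110"  (len 5)
t=1: "0110"  (len 4)
t=2: "110"  (len 3)
t=3: "101100"  (len 6)
t=4: "0110000"  (len 7)
t=5: "110000"  (len 6)
t=6: "1000000"  (len 7)
t=7: "0000001100"  (len 10)
t=8: "000001100"  (len 9)
t=9: "00001100"  (len 8)
t=10: "0001100"  (len 7)
t=11: "001100"  (len 6)
t=12: "01100"  (len 5)
t=13: "1100"  (len 4)
t=14: "10000"  (len 5)
t=15: "00001100"  (len 8)
t=16: "0001100"  (len 7)
t=17: "001100"  (len 6)
t=18: "01100"  (len 5)
t=19: "1100"  (len 4)
t=20: "10000"  (len 5)
t=21: "00001100"  (len 8)

8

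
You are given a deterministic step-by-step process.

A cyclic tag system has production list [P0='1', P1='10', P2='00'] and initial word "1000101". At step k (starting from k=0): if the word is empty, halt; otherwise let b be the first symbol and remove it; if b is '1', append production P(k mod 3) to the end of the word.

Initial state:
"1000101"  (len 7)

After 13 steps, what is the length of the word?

6

[0] "1000101"  (len 7)
[1] "0001011"  (len 7)
[2] "001011"  (len 6)
[3] "01011"  (len 5)
[4] "1011"  (len 4)
[5] "01110"  (len 5)
[6] "1110"  (len 4)
[7] "1101"  (len 4)
[8] "10110"  (len 5)
[9] "011000"  (len 6)
[10] "11000"  (len 5)
[11] "100010"  (len 6)
[12] "0001000"  (len 7)
[13] "001000"  (len 6)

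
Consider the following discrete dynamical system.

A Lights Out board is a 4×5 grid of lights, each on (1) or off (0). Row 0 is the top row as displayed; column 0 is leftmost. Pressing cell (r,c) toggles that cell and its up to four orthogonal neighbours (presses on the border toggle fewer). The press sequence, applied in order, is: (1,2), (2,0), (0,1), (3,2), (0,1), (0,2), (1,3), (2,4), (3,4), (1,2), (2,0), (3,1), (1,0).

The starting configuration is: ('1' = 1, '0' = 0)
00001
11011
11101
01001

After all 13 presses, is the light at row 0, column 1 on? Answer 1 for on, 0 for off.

1

[0] 00001
11011
11101
01001
[1] 00101
10101
11001
01001
[2] 00101
00101
00001
11001
[3] 11001
01101
00001
11001
[4] 11001
01101
00101
10111
[5] 00101
00101
00101
10111
[6] 01011
00001
00101
10111
[7] 01001
00110
00111
10111
[8] 01001
00111
00100
10110
[9] 01001
00111
00101
10101
[10] 01101
01001
00001
10101
[11] 01101
11001
11001
00101
[12] 01101
11001
10001
11001
[13] 11101
00001
00001
11001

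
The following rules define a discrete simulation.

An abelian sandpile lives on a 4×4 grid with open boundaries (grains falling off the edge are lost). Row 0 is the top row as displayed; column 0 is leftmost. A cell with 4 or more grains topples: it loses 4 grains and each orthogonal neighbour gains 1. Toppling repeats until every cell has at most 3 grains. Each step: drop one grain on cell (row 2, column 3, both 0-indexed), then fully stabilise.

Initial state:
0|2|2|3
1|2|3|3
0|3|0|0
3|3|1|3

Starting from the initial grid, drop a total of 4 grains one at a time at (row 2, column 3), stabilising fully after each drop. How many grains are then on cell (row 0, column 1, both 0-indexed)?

0) 0|2|2|3
1|2|3|3
0|3|0|0
3|3|1|3
1) 0|2|2|3
1|2|3|3
0|3|0|1
3|3|1|3
2) 0|2|2|3
1|2|3|3
0|3|0|2
3|3|1|3
3) 0|2|2|3
1|2|3|3
0|3|0|3
3|3|1|3
4) 0|3|0|1
1|3|1|2
0|3|2|2
3|3|2|0

3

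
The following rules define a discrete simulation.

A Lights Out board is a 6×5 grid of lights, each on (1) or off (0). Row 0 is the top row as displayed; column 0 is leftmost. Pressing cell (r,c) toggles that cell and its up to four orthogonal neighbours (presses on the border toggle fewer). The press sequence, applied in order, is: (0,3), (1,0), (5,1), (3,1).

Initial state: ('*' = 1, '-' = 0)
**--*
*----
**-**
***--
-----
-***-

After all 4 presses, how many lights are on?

9

[0] **--*
*----
**-**
***--
-----
-***-
[1] ****-
*--*-
**-**
***--
-----
-***-
[2] -***-
-*-*-
-*-**
***--
-----
-***-
[3] -***-
-*-*-
-*-**
***--
-*---
*--*-
[4] -***-
-*-*-
---**
-----
-----
*--*-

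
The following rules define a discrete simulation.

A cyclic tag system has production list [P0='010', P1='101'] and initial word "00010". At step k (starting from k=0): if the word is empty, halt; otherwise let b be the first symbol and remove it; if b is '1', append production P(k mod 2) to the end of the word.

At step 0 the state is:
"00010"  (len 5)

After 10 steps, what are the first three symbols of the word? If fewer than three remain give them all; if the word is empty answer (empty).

gen 0: "00010"  (len 5)
gen 1: "0010"  (len 4)
gen 2: "010"  (len 3)
gen 3: "10"  (len 2)
gen 4: "0101"  (len 4)
gen 5: "101"  (len 3)
gen 6: "01101"  (len 5)
gen 7: "1101"  (len 4)
gen 8: "101101"  (len 6)
gen 9: "01101010"  (len 8)
gen 10: "1101010"  (len 7)

110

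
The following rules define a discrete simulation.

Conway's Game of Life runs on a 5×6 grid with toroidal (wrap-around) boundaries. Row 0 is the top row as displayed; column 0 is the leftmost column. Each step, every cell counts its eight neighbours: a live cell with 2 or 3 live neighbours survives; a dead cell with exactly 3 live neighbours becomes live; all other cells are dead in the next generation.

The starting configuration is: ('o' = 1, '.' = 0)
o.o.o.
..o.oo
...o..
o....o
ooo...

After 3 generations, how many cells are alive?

t=0: o.o.o.
..o.oo
...o..
o....o
ooo...
t=1: o.o.o.
.oo.oo
o..o..
o.o..o
..oo..
t=2: o...o.
..o.o.
...o..
o.o.oo
o.o.o.
t=3: ....o.
....oo
.oo...
o.o.o.
o...o.

10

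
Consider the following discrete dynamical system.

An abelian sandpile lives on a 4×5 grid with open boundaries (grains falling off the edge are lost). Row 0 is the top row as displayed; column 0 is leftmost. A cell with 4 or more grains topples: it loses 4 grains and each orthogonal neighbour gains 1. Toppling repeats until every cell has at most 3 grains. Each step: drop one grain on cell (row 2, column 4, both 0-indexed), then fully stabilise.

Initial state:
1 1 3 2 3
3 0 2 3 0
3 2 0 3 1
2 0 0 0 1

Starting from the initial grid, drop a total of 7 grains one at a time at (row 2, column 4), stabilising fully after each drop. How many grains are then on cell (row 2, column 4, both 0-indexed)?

gen 0: 1 1 3 2 3
3 0 2 3 0
3 2 0 3 1
2 0 0 0 1
gen 1: 1 1 3 2 3
3 0 2 3 0
3 2 0 3 2
2 0 0 0 1
gen 2: 1 1 3 2 3
3 0 2 3 0
3 2 0 3 3
2 0 0 0 1
gen 3: 1 1 3 3 3
3 0 3 0 2
3 2 1 1 1
2 0 0 1 2
gen 4: 1 1 3 3 3
3 0 3 0 2
3 2 1 1 2
2 0 0 1 2
gen 5: 1 1 3 3 3
3 0 3 0 2
3 2 1 1 3
2 0 0 1 2
gen 6: 1 1 3 3 3
3 0 3 0 3
3 2 1 2 0
2 0 0 1 3
gen 7: 1 1 3 3 3
3 0 3 0 3
3 2 1 2 1
2 0 0 1 3

1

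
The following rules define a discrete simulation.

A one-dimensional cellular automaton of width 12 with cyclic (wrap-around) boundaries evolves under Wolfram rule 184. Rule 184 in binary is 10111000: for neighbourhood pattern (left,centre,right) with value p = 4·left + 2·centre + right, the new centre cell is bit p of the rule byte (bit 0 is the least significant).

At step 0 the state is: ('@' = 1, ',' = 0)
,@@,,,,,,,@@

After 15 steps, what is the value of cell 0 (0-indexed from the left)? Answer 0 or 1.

gen 0: ,@@,,,,,,,@@
gen 1: @@,@,,,,,,@,
gen 2: @,@,@,,,,,,@
gen 3: ,@,@,@,,,,,@
gen 4: @,@,@,@,,,,,
gen 5: ,@,@,@,@,,,,
gen 6: ,,@,@,@,@,,,
gen 7: ,,,@,@,@,@,,
gen 8: ,,,,@,@,@,@,
gen 9: ,,,,,@,@,@,@
gen 10: @,,,,,@,@,@,
gen 11: ,@,,,,,@,@,@
gen 12: @,@,,,,,@,@,
gen 13: ,@,@,,,,,@,@
gen 14: @,@,@,,,,,@,
gen 15: ,@,@,@,,,,,@

0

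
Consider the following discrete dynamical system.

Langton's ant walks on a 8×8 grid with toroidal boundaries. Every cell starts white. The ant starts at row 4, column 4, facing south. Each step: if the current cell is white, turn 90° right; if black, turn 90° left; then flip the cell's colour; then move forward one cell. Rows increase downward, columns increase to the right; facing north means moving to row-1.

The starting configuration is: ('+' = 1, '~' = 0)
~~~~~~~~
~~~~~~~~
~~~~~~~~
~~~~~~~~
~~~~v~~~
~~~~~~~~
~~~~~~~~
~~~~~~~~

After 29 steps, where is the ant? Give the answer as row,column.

2,5

gen 0: ~~~~~~~~
~~~~~~~~
~~~~~~~~
~~~~~~~~
~~~~v~~~
~~~~~~~~
~~~~~~~~
~~~~~~~~
gen 1: ~~~~~~~~
~~~~~~~~
~~~~~~~~
~~~~~~~~
~~~<+~~~
~~~~~~~~
~~~~~~~~
~~~~~~~~
gen 2: ~~~~~~~~
~~~~~~~~
~~~~~~~~
~~~^~~~~
~~~++~~~
~~~~~~~~
~~~~~~~~
~~~~~~~~
gen 3: ~~~~~~~~
~~~~~~~~
~~~~~~~~
~~~+>~~~
~~~++~~~
~~~~~~~~
~~~~~~~~
~~~~~~~~
gen 4: ~~~~~~~~
~~~~~~~~
~~~~~~~~
~~~++~~~
~~~+v~~~
~~~~~~~~
~~~~~~~~
~~~~~~~~
gen 5: ~~~~~~~~
~~~~~~~~
~~~~~~~~
~~~++~~~
~~~+~>~~
~~~~~~~~
~~~~~~~~
~~~~~~~~
gen 6: ~~~~~~~~
~~~~~~~~
~~~~~~~~
~~~++~~~
~~~+~+~~
~~~~~v~~
~~~~~~~~
~~~~~~~~
gen 7: ~~~~~~~~
~~~~~~~~
~~~~~~~~
~~~++~~~
~~~+~+~~
~~~~<+~~
~~~~~~~~
~~~~~~~~
gen 8: ~~~~~~~~
~~~~~~~~
~~~~~~~~
~~~++~~~
~~~+^+~~
~~~~++~~
~~~~~~~~
~~~~~~~~
gen 9: ~~~~~~~~
~~~~~~~~
~~~~~~~~
~~~++~~~
~~~++>~~
~~~~++~~
~~~~~~~~
~~~~~~~~
gen 10: ~~~~~~~~
~~~~~~~~
~~~~~~~~
~~~++^~~
~~~++~~~
~~~~++~~
~~~~~~~~
~~~~~~~~
gen 11: ~~~~~~~~
~~~~~~~~
~~~~~~~~
~~~+++>~
~~~++~~~
~~~~++~~
~~~~~~~~
~~~~~~~~
gen 12: ~~~~~~~~
~~~~~~~~
~~~~~~~~
~~~++++~
~~~++~v~
~~~~++~~
~~~~~~~~
~~~~~~~~
gen 13: ~~~~~~~~
~~~~~~~~
~~~~~~~~
~~~++++~
~~~++<+~
~~~~++~~
~~~~~~~~
~~~~~~~~
gen 14: ~~~~~~~~
~~~~~~~~
~~~~~~~~
~~~++^+~
~~~++++~
~~~~++~~
~~~~~~~~
~~~~~~~~
gen 15: ~~~~~~~~
~~~~~~~~
~~~~~~~~
~~~+<~+~
~~~++++~
~~~~++~~
~~~~~~~~
~~~~~~~~
gen 16: ~~~~~~~~
~~~~~~~~
~~~~~~~~
~~~+~~+~
~~~+v++~
~~~~++~~
~~~~~~~~
~~~~~~~~
gen 17: ~~~~~~~~
~~~~~~~~
~~~~~~~~
~~~+~~+~
~~~+~>+~
~~~~++~~
~~~~~~~~
~~~~~~~~
gen 18: ~~~~~~~~
~~~~~~~~
~~~~~~~~
~~~+~^+~
~~~+~~+~
~~~~++~~
~~~~~~~~
~~~~~~~~
gen 19: ~~~~~~~~
~~~~~~~~
~~~~~~~~
~~~+~+>~
~~~+~~+~
~~~~++~~
~~~~~~~~
~~~~~~~~
gen 20: ~~~~~~~~
~~~~~~~~
~~~~~~^~
~~~+~+~~
~~~+~~+~
~~~~++~~
~~~~~~~~
~~~~~~~~
gen 21: ~~~~~~~~
~~~~~~~~
~~~~~~+>
~~~+~+~~
~~~+~~+~
~~~~++~~
~~~~~~~~
~~~~~~~~
gen 22: ~~~~~~~~
~~~~~~~~
~~~~~~++
~~~+~+~v
~~~+~~+~
~~~~++~~
~~~~~~~~
~~~~~~~~
gen 23: ~~~~~~~~
~~~~~~~~
~~~~~~++
~~~+~+<+
~~~+~~+~
~~~~++~~
~~~~~~~~
~~~~~~~~
gen 24: ~~~~~~~~
~~~~~~~~
~~~~~~^+
~~~+~+++
~~~+~~+~
~~~~++~~
~~~~~~~~
~~~~~~~~
gen 25: ~~~~~~~~
~~~~~~~~
~~~~~<~+
~~~+~+++
~~~+~~+~
~~~~++~~
~~~~~~~~
~~~~~~~~
gen 26: ~~~~~~~~
~~~~~^~~
~~~~~+~+
~~~+~+++
~~~+~~+~
~~~~++~~
~~~~~~~~
~~~~~~~~
gen 27: ~~~~~~~~
~~~~~+>~
~~~~~+~+
~~~+~+++
~~~+~~+~
~~~~++~~
~~~~~~~~
~~~~~~~~
gen 28: ~~~~~~~~
~~~~~++~
~~~~~+v+
~~~+~+++
~~~+~~+~
~~~~++~~
~~~~~~~~
~~~~~~~~
gen 29: ~~~~~~~~
~~~~~++~
~~~~~<++
~~~+~+++
~~~+~~+~
~~~~++~~
~~~~~~~~
~~~~~~~~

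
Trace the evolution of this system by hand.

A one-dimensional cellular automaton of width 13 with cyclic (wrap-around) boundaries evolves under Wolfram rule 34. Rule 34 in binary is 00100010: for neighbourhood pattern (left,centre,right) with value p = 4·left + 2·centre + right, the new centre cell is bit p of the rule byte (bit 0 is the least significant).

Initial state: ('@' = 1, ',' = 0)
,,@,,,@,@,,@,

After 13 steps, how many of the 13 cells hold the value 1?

4

gen 0: ,,@,,,@,@,,@,
gen 1: ,@,,,@,@,,@,,
gen 2: @,,,@,@,,@,,,
gen 3: ,,,@,@,,@,,,@
gen 4: ,,@,@,,@,,,@,
gen 5: ,@,@,,@,,,@,,
gen 6: @,@,,@,,,@,,,
gen 7: ,@,,@,,,@,,,@
gen 8: @,,@,,,@,,,@,
gen 9: ,,@,,,@,,,@,@
gen 10: ,@,,,@,,,@,@,
gen 11: @,,,@,,,@,@,,
gen 12: ,,,@,,,@,@,,@
gen 13: ,,@,,,@,@,,@,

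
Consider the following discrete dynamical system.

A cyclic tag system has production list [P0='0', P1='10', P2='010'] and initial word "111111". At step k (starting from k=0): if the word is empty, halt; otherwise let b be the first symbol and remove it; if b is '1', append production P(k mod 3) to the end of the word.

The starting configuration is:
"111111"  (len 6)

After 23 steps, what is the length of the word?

9

t=0: "111111"  (len 6)
t=1: "111110"  (len 6)
t=2: "1111010"  (len 7)
t=3: "111010010"  (len 9)
t=4: "110100100"  (len 9)
t=5: "1010010010"  (len 10)
t=6: "010010010010"  (len 12)
t=7: "10010010010"  (len 11)
t=8: "001001001010"  (len 12)
t=9: "01001001010"  (len 11)
t=10: "1001001010"  (len 10)
t=11: "00100101010"  (len 11)
t=12: "0100101010"  (len 10)
t=13: "100101010"  (len 9)
t=14: "0010101010"  (len 10)
t=15: "010101010"  (len 9)
t=16: "10101010"  (len 8)
t=17: "010101010"  (len 9)
t=18: "10101010"  (len 8)
t=19: "01010100"  (len 8)
t=20: "1010100"  (len 7)
t=21: "010100010"  (len 9)
t=22: "10100010"  (len 8)
t=23: "010001010"  (len 9)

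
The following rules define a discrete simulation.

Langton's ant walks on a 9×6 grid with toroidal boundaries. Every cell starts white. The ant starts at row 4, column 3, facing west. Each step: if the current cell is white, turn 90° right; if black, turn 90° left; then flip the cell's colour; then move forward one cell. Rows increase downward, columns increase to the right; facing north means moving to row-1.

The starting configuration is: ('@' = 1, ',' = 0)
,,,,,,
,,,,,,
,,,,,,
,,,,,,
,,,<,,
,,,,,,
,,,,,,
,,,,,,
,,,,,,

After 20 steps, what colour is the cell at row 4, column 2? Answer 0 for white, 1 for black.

k=0  ,,,,,,
,,,,,,
,,,,,,
,,,,,,
,,,<,,
,,,,,,
,,,,,,
,,,,,,
,,,,,,
k=1  ,,,,,,
,,,,,,
,,,,,,
,,,^,,
,,,@,,
,,,,,,
,,,,,,
,,,,,,
,,,,,,
k=2  ,,,,,,
,,,,,,
,,,,,,
,,,@>,
,,,@,,
,,,,,,
,,,,,,
,,,,,,
,,,,,,
k=3  ,,,,,,
,,,,,,
,,,,,,
,,,@@,
,,,@v,
,,,,,,
,,,,,,
,,,,,,
,,,,,,
k=4  ,,,,,,
,,,,,,
,,,,,,
,,,@@,
,,,<@,
,,,,,,
,,,,,,
,,,,,,
,,,,,,
k=5  ,,,,,,
,,,,,,
,,,,,,
,,,@@,
,,,,@,
,,,v,,
,,,,,,
,,,,,,
,,,,,,
k=6  ,,,,,,
,,,,,,
,,,,,,
,,,@@,
,,,,@,
,,<@,,
,,,,,,
,,,,,,
,,,,,,
k=7  ,,,,,,
,,,,,,
,,,,,,
,,,@@,
,,^,@,
,,@@,,
,,,,,,
,,,,,,
,,,,,,
k=8  ,,,,,,
,,,,,,
,,,,,,
,,,@@,
,,@>@,
,,@@,,
,,,,,,
,,,,,,
,,,,,,
k=9  ,,,,,,
,,,,,,
,,,,,,
,,,@@,
,,@@@,
,,@v,,
,,,,,,
,,,,,,
,,,,,,
k=10  ,,,,,,
,,,,,,
,,,,,,
,,,@@,
,,@@@,
,,@,>,
,,,,,,
,,,,,,
,,,,,,
k=11  ,,,,,,
,,,,,,
,,,,,,
,,,@@,
,,@@@,
,,@,@,
,,,,v,
,,,,,,
,,,,,,
k=12  ,,,,,,
,,,,,,
,,,,,,
,,,@@,
,,@@@,
,,@,@,
,,,<@,
,,,,,,
,,,,,,
k=13  ,,,,,,
,,,,,,
,,,,,,
,,,@@,
,,@@@,
,,@^@,
,,,@@,
,,,,,,
,,,,,,
k=14  ,,,,,,
,,,,,,
,,,,,,
,,,@@,
,,@@@,
,,@@>,
,,,@@,
,,,,,,
,,,,,,
k=15  ,,,,,,
,,,,,,
,,,,,,
,,,@@,
,,@@^,
,,@@,,
,,,@@,
,,,,,,
,,,,,,
k=16  ,,,,,,
,,,,,,
,,,,,,
,,,@@,
,,@<,,
,,@@,,
,,,@@,
,,,,,,
,,,,,,
k=17  ,,,,,,
,,,,,,
,,,,,,
,,,@@,
,,@,,,
,,@v,,
,,,@@,
,,,,,,
,,,,,,
k=18  ,,,,,,
,,,,,,
,,,,,,
,,,@@,
,,@,,,
,,@,>,
,,,@@,
,,,,,,
,,,,,,
k=19  ,,,,,,
,,,,,,
,,,,,,
,,,@@,
,,@,,,
,,@,@,
,,,@v,
,,,,,,
,,,,,,
k=20  ,,,,,,
,,,,,,
,,,,,,
,,,@@,
,,@,,,
,,@,@,
,,,@,>
,,,,,,
,,,,,,

1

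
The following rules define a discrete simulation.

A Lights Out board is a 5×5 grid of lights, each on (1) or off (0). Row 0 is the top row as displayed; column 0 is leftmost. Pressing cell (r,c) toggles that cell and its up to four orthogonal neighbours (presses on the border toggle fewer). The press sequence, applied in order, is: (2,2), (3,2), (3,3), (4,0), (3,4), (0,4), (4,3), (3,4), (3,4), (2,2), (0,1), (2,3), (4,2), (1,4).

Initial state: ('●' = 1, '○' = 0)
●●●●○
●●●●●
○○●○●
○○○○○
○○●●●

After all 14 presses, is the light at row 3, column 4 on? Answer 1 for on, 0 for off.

0

t=0: ●●●●○
●●●●●
○○●○●
○○○○○
○○●●●
t=1: ●●●●○
●●○●●
○●○●●
○○●○○
○○●●●
t=2: ●●●●○
●●○●●
○●●●●
○●○●○
○○○●●
t=3: ●●●●○
●●○●●
○●●○●
○●●○●
○○○○●
t=4: ●●●●○
●●○●●
○●●○●
●●●○●
●●○○●
t=5: ●●●●○
●●○●●
○●●○○
●●●●○
●●○○○
t=6: ●●●○●
●●○●○
○●●○○
●●●●○
●●○○○
t=7: ●●●○●
●●○●○
○●●○○
●●●○○
●●●●●
t=8: ●●●○●
●●○●○
○●●○●
●●●●●
●●●●○
t=9: ●●●○●
●●○●○
○●●○○
●●●○○
●●●●●
t=10: ●●●○●
●●●●○
○○○●○
●●○○○
●●●●●
t=11: ○○○○●
●○●●○
○○○●○
●●○○○
●●●●●
t=12: ○○○○●
●○●○○
○○●○●
●●○●○
●●●●●
t=13: ○○○○●
●○●○○
○○●○●
●●●●○
●○○○●
t=14: ○○○○○
●○●●●
○○●○○
●●●●○
●○○○●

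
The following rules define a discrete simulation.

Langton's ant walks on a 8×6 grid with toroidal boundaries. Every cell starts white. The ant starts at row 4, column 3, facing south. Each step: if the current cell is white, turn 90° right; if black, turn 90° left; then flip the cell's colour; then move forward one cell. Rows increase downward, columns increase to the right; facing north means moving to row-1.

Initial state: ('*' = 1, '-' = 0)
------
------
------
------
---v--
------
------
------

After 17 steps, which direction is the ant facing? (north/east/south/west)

t=0: ------
------
------
------
---v--
------
------
------
t=1: ------
------
------
------
--<*--
------
------
------
t=2: ------
------
------
--^---
--**--
------
------
------
t=3: ------
------
------
--*>--
--**--
------
------
------
t=4: ------
------
------
--**--
--*v--
------
------
------
t=5: ------
------
------
--**--
--*->-
------
------
------
t=6: ------
------
------
--**--
--*-*-
----v-
------
------
t=7: ------
------
------
--**--
--*-*-
---<*-
------
------
t=8: ------
------
------
--**--
--*^*-
---**-
------
------
t=9: ------
------
------
--**--
--**>-
---**-
------
------
t=10: ------
------
------
--**^-
--**--
---**-
------
------
t=11: ------
------
------
--***>
--**--
---**-
------
------
t=12: ------
------
------
--****
--**-v
---**-
------
------
t=13: ------
------
------
--****
--**<*
---**-
------
------
t=14: ------
------
------
--**^*
--****
---**-
------
------
t=15: ------
------
------
--*<-*
--****
---**-
------
------
t=16: ------
------
------
--*--*
--*v**
---**-
------
------
t=17: ------
------
------
--*--*
--*->*
---**-
------
------

east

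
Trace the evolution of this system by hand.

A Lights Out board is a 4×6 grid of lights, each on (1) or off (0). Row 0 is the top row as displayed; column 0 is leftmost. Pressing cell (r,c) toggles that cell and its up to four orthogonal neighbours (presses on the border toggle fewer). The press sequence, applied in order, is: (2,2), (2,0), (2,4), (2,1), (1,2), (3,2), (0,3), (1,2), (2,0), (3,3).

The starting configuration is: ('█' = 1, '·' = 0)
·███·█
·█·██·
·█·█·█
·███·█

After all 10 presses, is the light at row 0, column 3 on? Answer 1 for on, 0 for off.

0

[0] ·███·█
·█·██·
·█·█·█
·███·█
[1] ·███·█
·████·
··█··█
·█·█·█
[2] ·███·█
█████·
███··█
██·█·█
[3] ·███·█
████··
█████·
██·███
[4] ·███·█
█·██··
···██·
█··███
[5] ·█·█·█
██····
··███·
█··███
[6] ·█·█·█
██····
···██·
███·██
[7] ·██·██
██·█··
···██·
███·██
[8] ·█··██
█·█···
··███·
███·██
[9] ·█··██
··█···
█████·
·██·██
[10] ·█··██
··█···
███·█·
·█·█·█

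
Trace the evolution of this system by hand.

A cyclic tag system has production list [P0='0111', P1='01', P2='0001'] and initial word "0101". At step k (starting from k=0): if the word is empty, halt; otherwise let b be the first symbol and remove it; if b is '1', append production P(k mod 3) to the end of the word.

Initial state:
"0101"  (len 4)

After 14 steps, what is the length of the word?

step 0: "0101"  (len 4)
step 1: "101"  (len 3)
step 2: "0101"  (len 4)
step 3: "101"  (len 3)
step 4: "010111"  (len 6)
step 5: "10111"  (len 5)
step 6: "01110001"  (len 8)
step 7: "1110001"  (len 7)
step 8: "11000101"  (len 8)
step 9: "10001010001"  (len 11)
step 10: "00010100010111"  (len 14)
step 11: "0010100010111"  (len 13)
step 12: "010100010111"  (len 12)
step 13: "10100010111"  (len 11)
step 14: "010001011101"  (len 12)

12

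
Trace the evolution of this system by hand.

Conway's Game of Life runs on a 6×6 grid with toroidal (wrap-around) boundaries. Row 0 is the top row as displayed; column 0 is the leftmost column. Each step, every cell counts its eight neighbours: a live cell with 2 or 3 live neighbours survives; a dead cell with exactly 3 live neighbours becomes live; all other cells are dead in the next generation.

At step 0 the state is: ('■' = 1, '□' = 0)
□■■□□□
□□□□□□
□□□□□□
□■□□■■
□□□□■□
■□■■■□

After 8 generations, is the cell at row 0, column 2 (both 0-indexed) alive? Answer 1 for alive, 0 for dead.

0

gen 0: □■■□□□
□□□□□□
□□□□□□
□■□□■■
□□□□■□
■□■■■□
gen 1: □■■□□□
□□□□□□
□□□□□□
□□□□■■
■■■□□□
□□■□■■
gen 2: □■■■□□
□□□□□□
□□□□□□
■■□□□■
■■■□□□
□□□□□■
gen 3: □□■□□□
□□■□□□
■□□□□□
□□■□□■
□□■□□□
□□□■□□
gen 4: □□■■□□
□■□□□□
□■□□□□
□■□□□□
□□■■□□
□□■■□□
gen 5: □■□■□□
□■□□□□
■■■□□□
□■□□□□
□■□■□□
□■□□■□
gen 6: ■■□□□□
□□□□□□
■□■□□□
□□□□□□
■■□□□□
■■□■■□
gen 7: ■■■□□■
■□□□□□
□□□□□□
■□□□□□
■■■□□■
□□□□□□
gen 8: ■■□□□■
■□□□□■
□□□□□□
■□□□□■
■■□□□■
□□□□□□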